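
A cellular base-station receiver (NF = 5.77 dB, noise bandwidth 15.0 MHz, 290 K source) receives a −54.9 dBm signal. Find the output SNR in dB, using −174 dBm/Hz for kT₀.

41.6 dB

Noise floor: N = −174 + 10 log₁₀(B) + NF
10 log₁₀(1.50×10⁷) = 71.76 dB
N = −174 + 71.76 + 5.77 = −96.47 dBm
SNR = P_sig − N = −54.9 − (−96.47) = 41.57 dB → 41.6 dB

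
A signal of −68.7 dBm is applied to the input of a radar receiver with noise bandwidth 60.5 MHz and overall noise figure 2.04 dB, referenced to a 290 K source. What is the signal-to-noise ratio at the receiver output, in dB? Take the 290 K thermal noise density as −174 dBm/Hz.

Noise floor: N = −174 + 10 log₁₀(B) + NF
10 log₁₀(6.05×10⁷) = 77.82 dB
N = −174 + 77.82 + 2.04 = −94.14 dBm
SNR = P_sig − N = −68.7 − (−94.14) = 25.44 dB → 25.4 dB

25.4 dB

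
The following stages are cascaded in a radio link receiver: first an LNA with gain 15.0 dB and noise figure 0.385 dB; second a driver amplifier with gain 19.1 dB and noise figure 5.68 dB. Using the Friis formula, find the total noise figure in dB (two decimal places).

0.71 dB

Convert to linear (a loss of L dB is a gain of −L dB): F_i = 10^(NF_i/10), G_i = 10^(G_i,dB/10)
  Stage 1: F_1 = 10^(0.385/10) = 1.093, G_1 = 10^(15.0/10) = 31.62
  Stage 2: F_2 = 10^(5.68/10) = 3.698, G_2 = 10^(19.1/10) = 81.28
Friis cascade:
  F = 1.093 + (3.698 − 1)/31.62 = 1.178
NF = 10 log₁₀(1.178) = 0.71 dB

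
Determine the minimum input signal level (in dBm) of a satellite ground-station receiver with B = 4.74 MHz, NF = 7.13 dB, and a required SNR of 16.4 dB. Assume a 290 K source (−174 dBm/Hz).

−83.7 dBm

Sensitivity = −174 + 10 log₁₀(B) + NF + SNR_min
= −174 + 66.76 + 7.13 + 16.4
= −83.71 dBm → −83.7 dBm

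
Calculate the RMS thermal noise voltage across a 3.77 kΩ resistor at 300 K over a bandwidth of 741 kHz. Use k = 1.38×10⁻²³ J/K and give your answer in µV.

6.80 µV

V_n = √(4kTRB)
4kTRB = 4 × 1.38×10⁻²³ × 300 × 3.77×10³ × 7.41×10⁵ = 4.63×10⁻¹¹ V²
V_n = √(4.63×10⁻¹¹) = 6.80×10⁻⁶ V = 6.80 µV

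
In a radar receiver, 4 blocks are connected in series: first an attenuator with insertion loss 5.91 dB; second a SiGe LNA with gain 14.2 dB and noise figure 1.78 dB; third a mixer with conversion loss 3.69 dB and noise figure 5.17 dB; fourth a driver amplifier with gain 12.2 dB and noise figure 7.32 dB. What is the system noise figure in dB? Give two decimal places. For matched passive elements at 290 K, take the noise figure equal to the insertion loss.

8.89 dB

Convert to linear (a loss of L dB is a gain of −L dB): F_i = 10^(NF_i/10), G_i = 10^(G_i,dB/10)
  Stage 1: F_1 = 10^(5.91/10) = 3.899, G_1 = 10^(−5.91/10) = 0.2564
  Stage 2: F_2 = 10^(1.78/10) = 1.507, G_2 = 10^(14.2/10) = 26.30
  Stage 3: F_3 = 10^(5.17/10) = 3.289, G_3 = 10^(−3.69/10) = 0.4276
  Stage 4: F_4 = 10^(7.32/10) = 5.395, G_4 = 10^(12.2/10) = 16.60
Friis cascade:
  F = 3.899 + (1.507 − 1)/0.2564 + (3.289 − 1)/6.745 + (5.395 − 1)/2.884 = 7.738
NF = 10 log₁₀(7.738) = 8.89 dB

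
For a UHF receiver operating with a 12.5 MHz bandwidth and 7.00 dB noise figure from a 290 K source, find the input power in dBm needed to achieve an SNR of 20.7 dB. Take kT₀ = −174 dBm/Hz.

Sensitivity = −174 + 10 log₁₀(B) + NF + SNR_min
= −174 + 70.97 + 7.00 + 20.7
= −75.33 dBm → −75.3 dBm

−75.3 dBm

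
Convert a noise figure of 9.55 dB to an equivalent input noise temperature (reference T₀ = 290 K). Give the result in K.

2325 K

F = 10^(9.55/10) = 9.01571
T_e = (F − 1)·T₀ = (9.01571 − 1) × 290 = 2325 K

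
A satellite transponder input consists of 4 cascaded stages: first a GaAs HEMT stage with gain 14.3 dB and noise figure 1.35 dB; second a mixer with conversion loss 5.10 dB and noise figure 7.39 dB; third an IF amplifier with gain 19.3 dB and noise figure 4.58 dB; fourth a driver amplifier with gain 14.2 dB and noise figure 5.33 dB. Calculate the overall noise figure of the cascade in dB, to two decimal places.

Convert to linear (a loss of L dB is a gain of −L dB): F_i = 10^(NF_i/10), G_i = 10^(G_i,dB/10)
  Stage 1: F_1 = 10^(1.35/10) = 1.365, G_1 = 10^(14.3/10) = 26.92
  Stage 2: F_2 = 10^(7.39/10) = 5.483, G_2 = 10^(−5.10/10) = 0.3090
  Stage 3: F_3 = 10^(4.58/10) = 2.871, G_3 = 10^(19.3/10) = 85.11
  Stage 4: F_4 = 10^(5.33/10) = 3.412, G_4 = 10^(14.2/10) = 26.30
Friis cascade:
  F = 1.365 + (5.483 − 1)/26.92 + (2.871 − 1)/8.318 + (3.412 − 1)/707.9 = 1.759
NF = 10 log₁₀(1.759) = 2.45 dB

2.45 dB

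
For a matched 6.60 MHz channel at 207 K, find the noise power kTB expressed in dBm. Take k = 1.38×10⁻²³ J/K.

−107.2 dBm

P_n = kTB = 1.38×10⁻²³ × 207 × 6.60×10⁶ = 1.89×10⁻¹⁴ W
In dBm: 10 log₁₀(1.89×10⁻¹⁴ / 10⁻³) = −107.2 dBm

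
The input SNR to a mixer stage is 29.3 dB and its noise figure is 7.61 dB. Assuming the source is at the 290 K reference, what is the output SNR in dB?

21.69 dB

By definition F = SNR_in/SNR_out, so in dB: SNR_out = SNR_in − NF
SNR_out = 29.3 − 7.61 = 21.69 dB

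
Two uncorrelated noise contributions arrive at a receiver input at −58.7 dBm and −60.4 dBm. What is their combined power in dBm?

−56.5 dBm

Convert to linear, add, convert back:
P₁ = 1.35×10⁻⁹ W, P₂ = 9.12×10⁻¹⁰ W
P_tot = 2.26×10⁻⁹ W → 10 log₁₀(P_tot / 10⁻³) = −56.5 dBm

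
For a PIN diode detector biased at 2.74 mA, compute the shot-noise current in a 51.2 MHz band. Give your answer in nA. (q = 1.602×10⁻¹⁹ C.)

212 nA

I_n = √(2qI·B)
2qI·B = 2 × 1.602×10⁻¹⁹ × 2.74×10⁻³ × 5.12×10⁷ = 4.49×10⁻¹⁴ A²
I_n = √(4.49×10⁻¹⁴) = 2.12×10⁻⁷ A = 212 nA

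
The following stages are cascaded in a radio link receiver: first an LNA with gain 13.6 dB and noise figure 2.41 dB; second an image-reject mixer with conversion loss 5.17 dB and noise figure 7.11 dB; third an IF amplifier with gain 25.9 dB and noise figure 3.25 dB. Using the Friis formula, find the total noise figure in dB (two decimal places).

Convert to linear (a loss of L dB is a gain of −L dB): F_i = 10^(NF_i/10), G_i = 10^(G_i,dB/10)
  Stage 1: F_1 = 10^(2.41/10) = 1.742, G_1 = 10^(13.6/10) = 22.91
  Stage 2: F_2 = 10^(7.11/10) = 5.140, G_2 = 10^(−5.17/10) = 0.3041
  Stage 3: F_3 = 10^(3.25/10) = 2.113, G_3 = 10^(25.9/10) = 389.0
Friis cascade:
  F = 1.742 + (5.140 − 1)/22.91 + (2.113 − 1)/6.966 = 2.082
NF = 10 log₁₀(2.082) = 3.19 dB

3.19 dB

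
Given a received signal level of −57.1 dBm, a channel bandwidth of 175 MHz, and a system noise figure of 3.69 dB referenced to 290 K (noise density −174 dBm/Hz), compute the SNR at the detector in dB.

Noise floor: N = −174 + 10 log₁₀(B) + NF
10 log₁₀(1.75×10⁸) = 82.43 dB
N = −174 + 82.43 + 3.69 = −87.88 dBm
SNR = P_sig − N = −57.1 − (−87.88) = 30.78 dB → 30.8 dB

30.8 dB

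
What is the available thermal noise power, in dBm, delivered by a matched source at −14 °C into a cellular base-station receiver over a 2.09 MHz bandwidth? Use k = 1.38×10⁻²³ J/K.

T = −14 °C + 273.15 = 259.15 K
P_n = kTB = 1.38×10⁻²³ × 259.15 × 2.09×10⁶ = 7.47×10⁻¹⁵ W
In dBm: 10 log₁₀(7.47×10⁻¹⁵ / 10⁻³) = −111.3 dBm

−111.3 dBm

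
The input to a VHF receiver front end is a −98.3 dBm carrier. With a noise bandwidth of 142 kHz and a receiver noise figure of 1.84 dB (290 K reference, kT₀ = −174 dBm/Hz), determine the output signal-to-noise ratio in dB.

Noise floor: N = −174 + 10 log₁₀(B) + NF
10 log₁₀(1.42×10⁵) = 51.52 dB
N = −174 + 51.52 + 1.84 = −120.64 dBm
SNR = P_sig − N = −98.3 − (−120.64) = 22.34 dB → 22.3 dB

22.3 dB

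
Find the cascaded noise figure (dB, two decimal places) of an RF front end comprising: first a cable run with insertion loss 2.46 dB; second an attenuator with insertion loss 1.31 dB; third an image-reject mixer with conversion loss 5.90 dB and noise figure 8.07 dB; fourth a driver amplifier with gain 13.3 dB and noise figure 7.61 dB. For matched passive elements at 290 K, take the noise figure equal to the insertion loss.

17.74 dB

Convert to linear (a loss of L dB is a gain of −L dB): F_i = 10^(NF_i/10), G_i = 10^(G_i,dB/10)
  Stage 1: F_1 = 10^(2.46/10) = 1.762, G_1 = 10^(−2.46/10) = 0.5675
  Stage 2: F_2 = 10^(1.31/10) = 1.352, G_2 = 10^(−1.31/10) = 0.7396
  Stage 3: F_3 = 10^(8.07/10) = 6.412, G_3 = 10^(−5.90/10) = 0.2570
  Stage 4: F_4 = 10^(7.61/10) = 5.768, G_4 = 10^(13.3/10) = 21.38
Friis cascade:
  F = 1.762 + (1.352 − 1)/0.5675 + (6.412 − 1)/0.4198 + (5.768 − 1)/0.1079 = 59.46
NF = 10 log₁₀(59.46) = 17.74 dB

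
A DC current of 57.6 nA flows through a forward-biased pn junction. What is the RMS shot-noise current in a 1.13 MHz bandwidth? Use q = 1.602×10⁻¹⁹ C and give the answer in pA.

144 pA

I_n = √(2qI·B)
2qI·B = 2 × 1.602×10⁻¹⁹ × 5.76×10⁻⁸ × 1.13×10⁶ = 2.09×10⁻²⁰ A²
I_n = √(2.09×10⁻²⁰) = 1.44×10⁻¹⁰ A = 144 pA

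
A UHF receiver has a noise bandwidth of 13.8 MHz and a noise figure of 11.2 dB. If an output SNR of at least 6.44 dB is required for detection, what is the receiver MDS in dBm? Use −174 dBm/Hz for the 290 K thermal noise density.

−85.0 dBm

Sensitivity = −174 + 10 log₁₀(B) + NF + SNR_min
= −174 + 71.4 + 11.2 + 6.44
= −84.96 dBm → −85.0 dBm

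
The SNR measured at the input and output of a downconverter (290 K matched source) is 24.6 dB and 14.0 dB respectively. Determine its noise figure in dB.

10.6 dB

NF (dB) = SNR_in(dB) − SNR_out(dB) when the source is at T₀
NF = 24.6 − 14.0 = 10.6 dB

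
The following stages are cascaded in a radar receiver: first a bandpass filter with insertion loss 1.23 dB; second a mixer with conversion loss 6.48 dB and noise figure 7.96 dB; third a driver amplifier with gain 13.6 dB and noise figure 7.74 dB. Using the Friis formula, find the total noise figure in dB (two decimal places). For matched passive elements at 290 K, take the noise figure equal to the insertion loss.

15.74 dB

Convert to linear (a loss of L dB is a gain of −L dB): F_i = 10^(NF_i/10), G_i = 10^(G_i,dB/10)
  Stage 1: F_1 = 10^(1.23/10) = 1.327, G_1 = 10^(−1.23/10) = 0.7534
  Stage 2: F_2 = 10^(7.96/10) = 6.252, G_2 = 10^(−6.48/10) = 0.2249
  Stage 3: F_3 = 10^(7.74/10) = 5.943, G_3 = 10^(13.6/10) = 22.91
Friis cascade:
  F = 1.327 + (6.252 − 1)/0.7534 + (5.943 − 1)/0.1694 = 37.47
NF = 10 log₁₀(37.47) = 15.74 dB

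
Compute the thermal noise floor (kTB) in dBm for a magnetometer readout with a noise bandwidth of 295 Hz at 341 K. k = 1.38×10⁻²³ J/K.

P_n = kTB = 1.38×10⁻²³ × 341 × 2.95×10² = 1.39×10⁻¹⁸ W
In dBm: 10 log₁₀(1.39×10⁻¹⁸ / 10⁻³) = −148.6 dBm

−148.6 dBm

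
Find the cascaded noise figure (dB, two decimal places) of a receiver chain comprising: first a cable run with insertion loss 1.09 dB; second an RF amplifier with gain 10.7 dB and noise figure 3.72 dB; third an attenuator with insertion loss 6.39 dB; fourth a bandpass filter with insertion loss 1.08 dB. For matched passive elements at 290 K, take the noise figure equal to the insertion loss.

5.48 dB

Convert to linear (a loss of L dB is a gain of −L dB): F_i = 10^(NF_i/10), G_i = 10^(G_i,dB/10)
  Stage 1: F_1 = 10^(1.09/10) = 1.285, G_1 = 10^(−1.09/10) = 0.7780
  Stage 2: F_2 = 10^(3.72/10) = 2.355, G_2 = 10^(10.7/10) = 11.75
  Stage 3: F_3 = 10^(6.39/10) = 4.355, G_3 = 10^(−6.39/10) = 0.2296
  Stage 4: F_4 = 10^(1.08/10) = 1.282, G_4 = 10^(−1.08/10) = 0.7798
Friis cascade:
  F = 1.285 + (2.355 − 1)/0.7780 + (4.355 − 1)/9.141 + (1.282 − 1)/2.099 = 3.528
NF = 10 log₁₀(3.528) = 5.48 dB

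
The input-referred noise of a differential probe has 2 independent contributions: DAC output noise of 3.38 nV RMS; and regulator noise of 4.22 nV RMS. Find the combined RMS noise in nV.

5.41 nV

Uncorrelated sources add in power (mean-square): V_tot = √(ΣV_i²)
V_tot = √[(3.38×10⁻⁹)² + (4.22×10⁻⁹)²] = 5.41×10⁻⁹ V = 5.41 nV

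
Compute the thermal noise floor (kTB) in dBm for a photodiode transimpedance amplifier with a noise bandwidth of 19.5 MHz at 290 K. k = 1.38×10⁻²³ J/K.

P_n = kTB = 1.38×10⁻²³ × 290 × 1.95×10⁷ = 7.80×10⁻¹⁴ W
In dBm: 10 log₁₀(7.80×10⁻¹⁴ / 10⁻³) = −101.1 dBm

−101.1 dBm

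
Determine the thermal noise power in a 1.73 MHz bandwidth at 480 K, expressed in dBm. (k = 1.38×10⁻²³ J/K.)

P_n = kTB = 1.38×10⁻²³ × 480 × 1.73×10⁶ = 1.15×10⁻¹⁴ W
In dBm: 10 log₁₀(1.15×10⁻¹⁴ / 10⁻³) = −109.4 dBm

−109.4 dBm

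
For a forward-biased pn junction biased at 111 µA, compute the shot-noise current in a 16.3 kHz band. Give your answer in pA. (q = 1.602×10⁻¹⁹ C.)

761 pA

I_n = √(2qI·B)
2qI·B = 2 × 1.602×10⁻¹⁹ × 1.11×10⁻⁴ × 1.63×10⁴ = 5.80×10⁻¹⁹ A²
I_n = √(5.80×10⁻¹⁹) = 7.61×10⁻¹⁰ A = 761 pA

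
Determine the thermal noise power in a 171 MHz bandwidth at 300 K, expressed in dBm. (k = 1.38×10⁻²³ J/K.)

−91.5 dBm

P_n = kTB = 1.38×10⁻²³ × 300 × 1.71×10⁸ = 7.08×10⁻¹³ W
In dBm: 10 log₁₀(7.08×10⁻¹³ / 10⁻³) = −91.5 dBm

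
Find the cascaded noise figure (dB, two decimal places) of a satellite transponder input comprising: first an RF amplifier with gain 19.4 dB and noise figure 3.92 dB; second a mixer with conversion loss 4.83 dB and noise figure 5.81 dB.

3.98 dB

Convert to linear (a loss of L dB is a gain of −L dB): F_i = 10^(NF_i/10), G_i = 10^(G_i,dB/10)
  Stage 1: F_1 = 10^(3.92/10) = 2.466, G_1 = 10^(19.4/10) = 87.10
  Stage 2: F_2 = 10^(5.81/10) = 3.811, G_2 = 10^(−4.83/10) = 0.3289
Friis cascade:
  F = 2.466 + (3.811 − 1)/87.10 = 2.498
NF = 10 log₁₀(2.498) = 3.98 dB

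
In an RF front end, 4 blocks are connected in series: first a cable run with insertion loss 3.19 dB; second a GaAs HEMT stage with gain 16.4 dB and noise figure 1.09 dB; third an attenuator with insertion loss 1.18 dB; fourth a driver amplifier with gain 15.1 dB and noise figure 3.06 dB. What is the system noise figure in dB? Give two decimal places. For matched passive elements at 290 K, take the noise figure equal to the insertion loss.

4.41 dB

Convert to linear (a loss of L dB is a gain of −L dB): F_i = 10^(NF_i/10), G_i = 10^(G_i,dB/10)
  Stage 1: F_1 = 10^(3.19/10) = 2.084, G_1 = 10^(−3.19/10) = 0.4797
  Stage 2: F_2 = 10^(1.09/10) = 1.285, G_2 = 10^(16.4/10) = 43.65
  Stage 3: F_3 = 10^(1.18/10) = 1.312, G_3 = 10^(−1.18/10) = 0.7621
  Stage 4: F_4 = 10^(3.06/10) = 2.023, G_4 = 10^(15.1/10) = 32.36
Friis cascade:
  F = 2.084 + (1.285 − 1)/0.4797 + (1.312 − 1)/20.94 + (2.023 − 1)/15.96 = 2.758
NF = 10 log₁₀(2.758) = 4.41 dB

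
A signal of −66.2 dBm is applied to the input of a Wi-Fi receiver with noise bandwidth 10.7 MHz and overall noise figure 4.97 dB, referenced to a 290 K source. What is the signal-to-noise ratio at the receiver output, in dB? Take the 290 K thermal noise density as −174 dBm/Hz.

Noise floor: N = −174 + 10 log₁₀(B) + NF
10 log₁₀(1.07×10⁷) = 70.29 dB
N = −174 + 70.29 + 4.97 = −98.74 dBm
SNR = P_sig − N = −66.2 − (−98.74) = 32.54 dB → 32.5 dB

32.5 dB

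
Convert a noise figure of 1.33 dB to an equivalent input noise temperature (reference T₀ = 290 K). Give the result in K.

104 K

F = 10^(1.33/10) = 1.35831
T_e = (F − 1)·T₀ = (1.35831 − 1) × 290 = 104 K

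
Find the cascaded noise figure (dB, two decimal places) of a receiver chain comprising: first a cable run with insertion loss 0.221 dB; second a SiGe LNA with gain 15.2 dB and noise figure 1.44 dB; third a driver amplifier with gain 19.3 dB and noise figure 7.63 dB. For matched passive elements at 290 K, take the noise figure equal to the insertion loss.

2.09 dB

Convert to linear (a loss of L dB is a gain of −L dB): F_i = 10^(NF_i/10), G_i = 10^(G_i,dB/10)
  Stage 1: F_1 = 10^(0.221/10) = 1.052, G_1 = 10^(−0.221/10) = 0.9504
  Stage 2: F_2 = 10^(1.44/10) = 1.393, G_2 = 10^(15.2/10) = 33.11
  Stage 3: F_3 = 10^(7.63/10) = 5.794, G_3 = 10^(19.3/10) = 85.11
Friis cascade:
  F = 1.052 + (1.393 − 1)/0.9504 + (5.794 − 1)/31.47 = 1.618
NF = 10 log₁₀(1.618) = 2.09 dB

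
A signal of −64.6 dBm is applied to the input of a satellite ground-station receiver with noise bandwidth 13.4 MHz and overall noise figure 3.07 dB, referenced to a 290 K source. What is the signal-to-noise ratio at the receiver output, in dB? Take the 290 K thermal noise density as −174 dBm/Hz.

Noise floor: N = −174 + 10 log₁₀(B) + NF
10 log₁₀(1.34×10⁷) = 71.27 dB
N = −174 + 71.27 + 3.07 = −99.66 dBm
SNR = P_sig − N = −64.6 − (−99.66) = 35.06 dB → 35.1 dB

35.1 dB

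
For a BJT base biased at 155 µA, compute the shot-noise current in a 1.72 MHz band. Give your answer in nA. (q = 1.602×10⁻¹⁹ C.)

I_n = √(2qI·B)
2qI·B = 2 × 1.602×10⁻¹⁹ × 1.55×10⁻⁴ × 1.72×10⁶ = 8.54×10⁻¹⁷ A²
I_n = √(8.54×10⁻¹⁷) = 9.24×10⁻⁹ A = 9.24 nA

9.24 nA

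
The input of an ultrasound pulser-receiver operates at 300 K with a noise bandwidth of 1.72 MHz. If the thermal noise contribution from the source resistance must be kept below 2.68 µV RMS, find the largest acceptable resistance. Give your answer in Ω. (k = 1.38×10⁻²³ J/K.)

Johnson–Nyquist: V_n = √(4kTRB) ⇒ R = V_n² / (4kTB)
4kTB = 4 × 1.38×10⁻²³ × 300 × 1.72×10⁶ = 2.85×10⁻¹⁴
R = (2.68×10⁻⁶)² / 2.85×10⁻¹⁴ = 2.52×10² Ω = 252 Ω

252 Ω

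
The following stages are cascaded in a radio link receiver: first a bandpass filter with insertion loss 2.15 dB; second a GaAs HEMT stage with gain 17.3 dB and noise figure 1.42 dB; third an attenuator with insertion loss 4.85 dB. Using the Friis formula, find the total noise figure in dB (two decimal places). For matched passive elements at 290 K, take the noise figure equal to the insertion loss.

Convert to linear (a loss of L dB is a gain of −L dB): F_i = 10^(NF_i/10), G_i = 10^(G_i,dB/10)
  Stage 1: F_1 = 10^(2.15/10) = 1.641, G_1 = 10^(−2.15/10) = 0.6095
  Stage 2: F_2 = 10^(1.42/10) = 1.387, G_2 = 10^(17.3/10) = 53.70
  Stage 3: F_3 = 10^(4.85/10) = 3.055, G_3 = 10^(−4.85/10) = 0.3273
Friis cascade:
  F = 1.641 + (1.387 − 1)/0.6095 + (3.055 − 1)/32.73 = 2.338
NF = 10 log₁₀(2.338) = 3.69 dB

3.69 dB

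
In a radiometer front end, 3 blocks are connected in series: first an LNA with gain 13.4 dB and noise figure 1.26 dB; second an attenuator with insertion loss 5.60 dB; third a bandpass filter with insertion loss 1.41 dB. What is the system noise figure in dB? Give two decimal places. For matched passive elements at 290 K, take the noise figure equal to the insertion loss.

1.82 dB

Convert to linear (a loss of L dB is a gain of −L dB): F_i = 10^(NF_i/10), G_i = 10^(G_i,dB/10)
  Stage 1: F_1 = 10^(1.26/10) = 1.337, G_1 = 10^(13.4/10) = 21.88
  Stage 2: F_2 = 10^(5.60/10) = 3.631, G_2 = 10^(−5.60/10) = 0.2754
  Stage 3: F_3 = 10^(1.41/10) = 1.384, G_3 = 10^(−1.41/10) = 0.7228
Friis cascade:
  F = 1.337 + (3.631 − 1)/21.88 + (1.384 − 1)/6.026 = 1.521
NF = 10 log₁₀(1.521) = 1.82 dB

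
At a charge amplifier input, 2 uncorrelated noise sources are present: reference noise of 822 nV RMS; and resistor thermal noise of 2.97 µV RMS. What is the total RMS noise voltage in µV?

Uncorrelated sources add in power (mean-square): V_tot = √(ΣV_i²)
V_tot = √[(8.22×10⁻⁷)² + (2.97×10⁻⁶)²] = 3.08×10⁻⁶ V = 3.08 µV

3.08 µV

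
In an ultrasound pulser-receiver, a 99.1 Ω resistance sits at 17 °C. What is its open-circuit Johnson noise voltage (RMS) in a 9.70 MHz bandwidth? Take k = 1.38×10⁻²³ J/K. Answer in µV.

3.92 µV

T = 17 °C + 273.15 = 290.15 K
V_n = √(4kTRB)
4kTRB = 4 × 1.38×10⁻²³ × 290.15 × 9.91×10¹ × 9.70×10⁶ = 1.54×10⁻¹¹ V²
V_n = √(1.54×10⁻¹¹) = 3.92×10⁻⁶ V = 3.92 µV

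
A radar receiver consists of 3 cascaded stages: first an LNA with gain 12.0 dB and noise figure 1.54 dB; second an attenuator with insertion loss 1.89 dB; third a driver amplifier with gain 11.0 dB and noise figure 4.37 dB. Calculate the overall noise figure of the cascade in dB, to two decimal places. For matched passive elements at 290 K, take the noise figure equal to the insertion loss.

2.12 dB

Convert to linear (a loss of L dB is a gain of −L dB): F_i = 10^(NF_i/10), G_i = 10^(G_i,dB/10)
  Stage 1: F_1 = 10^(1.54/10) = 1.426, G_1 = 10^(12.0/10) = 15.85
  Stage 2: F_2 = 10^(1.89/10) = 1.545, G_2 = 10^(−1.89/10) = 0.6471
  Stage 3: F_3 = 10^(4.37/10) = 2.735, G_3 = 10^(11.0/10) = 12.59
Friis cascade:
  F = 1.426 + (1.545 − 1)/15.85 + (2.735 − 1)/10.26 = 1.629
NF = 10 log₁₀(1.629) = 2.12 dB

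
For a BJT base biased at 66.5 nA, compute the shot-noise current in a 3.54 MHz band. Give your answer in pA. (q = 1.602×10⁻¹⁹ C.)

275 pA

I_n = √(2qI·B)
2qI·B = 2 × 1.602×10⁻¹⁹ × 6.65×10⁻⁸ × 3.54×10⁶ = 7.54×10⁻²⁰ A²
I_n = √(7.54×10⁻²⁰) = 2.75×10⁻¹⁰ A = 275 pA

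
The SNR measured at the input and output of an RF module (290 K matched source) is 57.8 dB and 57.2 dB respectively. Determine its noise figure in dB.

0.6 dB

NF (dB) = SNR_in(dB) − SNR_out(dB) when the source is at T₀
NF = 57.8 − 57.2 = 0.6 dB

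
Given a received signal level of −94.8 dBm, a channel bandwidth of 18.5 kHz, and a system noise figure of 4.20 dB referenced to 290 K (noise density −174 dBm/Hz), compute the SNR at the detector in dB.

32.3 dB

Noise floor: N = −174 + 10 log₁₀(B) + NF
10 log₁₀(1.85×10⁴) = 42.67 dB
N = −174 + 42.67 + 4.20 = −127.13 dBm
SNR = P_sig − N = −94.8 − (−127.13) = 32.33 dB → 32.3 dB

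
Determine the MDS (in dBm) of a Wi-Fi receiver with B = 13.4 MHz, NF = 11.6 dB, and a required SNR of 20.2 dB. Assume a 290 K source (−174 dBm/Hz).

−70.9 dBm

Sensitivity = −174 + 10 log₁₀(B) + NF + SNR_min
= −174 + 71.27 + 11.6 + 20.2
= −70.93 dBm → −70.9 dBm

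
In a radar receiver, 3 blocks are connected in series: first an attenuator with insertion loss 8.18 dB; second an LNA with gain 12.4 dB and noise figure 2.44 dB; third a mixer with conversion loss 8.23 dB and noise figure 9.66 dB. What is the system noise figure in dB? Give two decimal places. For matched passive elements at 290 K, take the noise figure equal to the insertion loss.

11.66 dB

Convert to linear (a loss of L dB is a gain of −L dB): F_i = 10^(NF_i/10), G_i = 10^(G_i,dB/10)
  Stage 1: F_1 = 10^(8.18/10) = 6.577, G_1 = 10^(−8.18/10) = 0.1521
  Stage 2: F_2 = 10^(2.44/10) = 1.754, G_2 = 10^(12.4/10) = 17.38
  Stage 3: F_3 = 10^(9.66/10) = 9.247, G_3 = 10^(−8.23/10) = 0.1503
Friis cascade:
  F = 6.577 + (1.754 − 1)/0.1521 + (9.247 − 1)/2.642 = 14.66
NF = 10 log₁₀(14.66) = 11.66 dB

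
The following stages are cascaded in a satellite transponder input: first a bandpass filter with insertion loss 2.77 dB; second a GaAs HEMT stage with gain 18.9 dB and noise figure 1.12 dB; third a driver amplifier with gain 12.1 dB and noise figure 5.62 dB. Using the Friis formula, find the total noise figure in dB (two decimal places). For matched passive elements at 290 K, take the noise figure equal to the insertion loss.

Convert to linear (a loss of L dB is a gain of −L dB): F_i = 10^(NF_i/10), G_i = 10^(G_i,dB/10)
  Stage 1: F_1 = 10^(2.77/10) = 1.892, G_1 = 10^(−2.77/10) = 0.5284
  Stage 2: F_2 = 10^(1.12/10) = 1.294, G_2 = 10^(18.9/10) = 77.62
  Stage 3: F_3 = 10^(5.62/10) = 3.648, G_3 = 10^(12.1/10) = 16.22
Friis cascade:
  F = 1.892 + (1.294 − 1)/0.5284 + (3.648 − 1)/41.02 = 2.514
NF = 10 log₁₀(2.514) = 4.00 dB

4.00 dB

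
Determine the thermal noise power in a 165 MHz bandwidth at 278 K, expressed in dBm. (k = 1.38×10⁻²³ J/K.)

−92.0 dBm

P_n = kTB = 1.38×10⁻²³ × 278 × 1.65×10⁸ = 6.33×10⁻¹³ W
In dBm: 10 log₁₀(6.33×10⁻¹³ / 10⁻³) = −92.0 dBm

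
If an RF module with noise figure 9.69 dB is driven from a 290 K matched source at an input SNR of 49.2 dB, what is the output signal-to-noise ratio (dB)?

By definition F = SNR_in/SNR_out, so in dB: SNR_out = SNR_in − NF
SNR_out = 49.2 − 9.69 = 39.51 dB

39.51 dB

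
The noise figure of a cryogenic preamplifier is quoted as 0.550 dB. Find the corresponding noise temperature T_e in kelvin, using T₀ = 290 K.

F = 10^(0.550/10) = 1.13501
T_e = (F − 1)·T₀ = (1.13501 − 1) × 290 = 39.2 K

39.2 K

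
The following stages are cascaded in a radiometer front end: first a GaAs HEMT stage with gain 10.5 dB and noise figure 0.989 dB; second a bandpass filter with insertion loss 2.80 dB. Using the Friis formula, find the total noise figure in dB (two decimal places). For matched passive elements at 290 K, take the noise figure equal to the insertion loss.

Convert to linear (a loss of L dB is a gain of −L dB): F_i = 10^(NF_i/10), G_i = 10^(G_i,dB/10)
  Stage 1: F_1 = 10^(0.989/10) = 1.256, G_1 = 10^(10.5/10) = 11.22
  Stage 2: F_2 = 10^(2.80/10) = 1.905, G_2 = 10^(−2.80/10) = 0.5248
Friis cascade:
  F = 1.256 + (1.905 − 1)/11.22 = 1.336
NF = 10 log₁₀(1.336) = 1.26 dB

1.26 dB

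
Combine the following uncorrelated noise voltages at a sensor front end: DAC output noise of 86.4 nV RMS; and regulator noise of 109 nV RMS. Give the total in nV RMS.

Uncorrelated sources add in power (mean-square): V_tot = √(ΣV_i²)
V_tot = √[(8.64×10⁻⁸)² + (1.09×10⁻⁷)²] = 1.39×10⁻⁷ V = 139 nV

139 nV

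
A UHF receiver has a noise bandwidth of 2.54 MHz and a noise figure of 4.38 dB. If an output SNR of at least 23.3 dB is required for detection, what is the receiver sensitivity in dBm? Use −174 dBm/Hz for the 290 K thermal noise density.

−82.3 dBm

Sensitivity = −174 + 10 log₁₀(B) + NF + SNR_min
= −174 + 64.05 + 4.38 + 23.3
= −82.27 dBm → −82.3 dBm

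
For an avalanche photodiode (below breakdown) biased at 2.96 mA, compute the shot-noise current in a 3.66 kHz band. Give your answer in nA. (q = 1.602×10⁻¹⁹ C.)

1.86 nA

I_n = √(2qI·B)
2qI·B = 2 × 1.602×10⁻¹⁹ × 2.96×10⁻³ × 3.66×10³ = 3.47×10⁻¹⁸ A²
I_n = √(3.47×10⁻¹⁸) = 1.86×10⁻⁹ A = 1.86 nA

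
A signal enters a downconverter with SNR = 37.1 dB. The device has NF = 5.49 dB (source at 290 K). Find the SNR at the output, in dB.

By definition F = SNR_in/SNR_out, so in dB: SNR_out = SNR_in − NF
SNR_out = 37.1 − 5.49 = 31.61 dB

31.61 dB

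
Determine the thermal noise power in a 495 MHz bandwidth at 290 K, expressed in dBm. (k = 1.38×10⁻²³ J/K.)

−87.0 dBm

P_n = kTB = 1.38×10⁻²³ × 290 × 4.95×10⁸ = 1.98×10⁻¹² W
In dBm: 10 log₁₀(1.98×10⁻¹² / 10⁻³) = −87.0 dBm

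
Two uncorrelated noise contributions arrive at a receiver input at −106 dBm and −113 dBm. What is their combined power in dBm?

Convert to linear, add, convert back:
P₁ = 2.51×10⁻¹⁴ W, P₂ = 5.01×10⁻¹⁵ W
P_tot = 3.01×10⁻¹⁴ W → 10 log₁₀(P_tot / 10⁻³) = −105.2 dBm

−105.2 dBm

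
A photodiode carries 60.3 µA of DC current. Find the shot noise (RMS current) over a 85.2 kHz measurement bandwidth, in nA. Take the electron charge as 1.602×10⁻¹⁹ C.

1.28 nA

I_n = √(2qI·B)
2qI·B = 2 × 1.602×10⁻¹⁹ × 6.03×10⁻⁵ × 8.52×10⁴ = 1.65×10⁻¹⁸ A²
I_n = √(1.65×10⁻¹⁸) = 1.28×10⁻⁹ A = 1.28 nA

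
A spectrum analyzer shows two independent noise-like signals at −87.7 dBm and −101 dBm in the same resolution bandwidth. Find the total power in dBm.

Convert to linear, add, convert back:
P₁ = 1.70×10⁻¹² W, P₂ = 7.94×10⁻¹⁴ W
P_tot = 1.78×10⁻¹² W → 10 log₁₀(P_tot / 10⁻³) = −87.5 dBm

−87.5 dBm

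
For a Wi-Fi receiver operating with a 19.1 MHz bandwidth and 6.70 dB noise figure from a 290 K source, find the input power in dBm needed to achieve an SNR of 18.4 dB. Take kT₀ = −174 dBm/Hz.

Sensitivity = −174 + 10 log₁₀(B) + NF + SNR_min
= −174 + 72.81 + 6.70 + 18.4
= −76.09 dBm → −76.1 dBm

−76.1 dBm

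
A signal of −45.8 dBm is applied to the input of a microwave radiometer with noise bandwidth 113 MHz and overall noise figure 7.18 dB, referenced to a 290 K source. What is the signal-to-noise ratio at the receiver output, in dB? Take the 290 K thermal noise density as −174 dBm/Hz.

40.5 dB

Noise floor: N = −174 + 10 log₁₀(B) + NF
10 log₁₀(1.13×10⁸) = 80.53 dB
N = −174 + 80.53 + 7.18 = −86.29 dBm
SNR = P_sig − N = −45.8 − (−86.29) = 40.49 dB → 40.5 dB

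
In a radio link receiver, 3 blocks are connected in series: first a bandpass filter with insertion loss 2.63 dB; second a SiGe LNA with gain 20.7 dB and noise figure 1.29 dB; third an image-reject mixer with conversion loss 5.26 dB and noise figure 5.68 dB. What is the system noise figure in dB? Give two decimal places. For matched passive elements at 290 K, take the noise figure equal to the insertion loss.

3.99 dB

Convert to linear (a loss of L dB is a gain of −L dB): F_i = 10^(NF_i/10), G_i = 10^(G_i,dB/10)
  Stage 1: F_1 = 10^(2.63/10) = 1.832, G_1 = 10^(−2.63/10) = 0.5458
  Stage 2: F_2 = 10^(1.29/10) = 1.346, G_2 = 10^(20.7/10) = 117.5
  Stage 3: F_3 = 10^(5.68/10) = 3.698, G_3 = 10^(−5.26/10) = 0.2979
Friis cascade:
  F = 1.832 + (1.346 − 1)/0.5458 + (3.698 − 1)/64.12 = 2.508
NF = 10 log₁₀(2.508) = 3.99 dB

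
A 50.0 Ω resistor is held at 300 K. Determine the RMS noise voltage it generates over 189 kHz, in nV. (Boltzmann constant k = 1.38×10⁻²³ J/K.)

V_n = √(4kTRB)
4kTRB = 4 × 1.38×10⁻²³ × 300 × 5.00×10¹ × 1.89×10⁵ = 1.56×10⁻¹³ V²
V_n = √(1.56×10⁻¹³) = 3.96×10⁻⁷ V = 396 nV

396 nV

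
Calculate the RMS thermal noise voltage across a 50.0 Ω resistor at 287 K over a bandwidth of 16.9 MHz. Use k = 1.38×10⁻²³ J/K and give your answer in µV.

3.66 µV

V_n = √(4kTRB)
4kTRB = 4 × 1.38×10⁻²³ × 287 × 5.00×10¹ × 1.69×10⁷ = 1.34×10⁻¹¹ V²
V_n = √(1.34×10⁻¹¹) = 3.66×10⁻⁶ V = 3.66 µV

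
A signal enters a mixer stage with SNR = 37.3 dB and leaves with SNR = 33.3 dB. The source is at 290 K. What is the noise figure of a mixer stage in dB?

4.0 dB

NF (dB) = SNR_in(dB) − SNR_out(dB) when the source is at T₀
NF = 37.3 − 33.3 = 4.0 dB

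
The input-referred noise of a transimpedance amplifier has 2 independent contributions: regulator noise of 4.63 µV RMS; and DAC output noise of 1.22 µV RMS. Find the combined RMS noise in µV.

4.79 µV

Uncorrelated sources add in power (mean-square): V_tot = √(ΣV_i²)
V_tot = √[(4.63×10⁻⁶)² + (1.22×10⁻⁶)²] = 4.79×10⁻⁶ V = 4.79 µV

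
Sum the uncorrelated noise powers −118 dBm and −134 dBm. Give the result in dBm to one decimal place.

Convert to linear, add, convert back:
P₁ = 1.58×10⁻¹⁵ W, P₂ = 3.98×10⁻¹⁷ W
P_tot = 1.62×10⁻¹⁵ W → 10 log₁₀(P_tot / 10⁻³) = −117.9 dBm

−117.9 dBm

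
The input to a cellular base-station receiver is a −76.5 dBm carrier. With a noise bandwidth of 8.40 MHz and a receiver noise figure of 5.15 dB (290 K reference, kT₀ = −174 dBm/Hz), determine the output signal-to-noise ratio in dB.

23.1 dB

Noise floor: N = −174 + 10 log₁₀(B) + NF
10 log₁₀(8.40×10⁶) = 69.24 dB
N = −174 + 69.24 + 5.15 = −99.61 dBm
SNR = P_sig − N = −76.5 − (−99.61) = 23.11 dB → 23.1 dB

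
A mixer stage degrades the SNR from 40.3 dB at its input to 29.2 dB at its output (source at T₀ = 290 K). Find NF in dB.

NF (dB) = SNR_in(dB) − SNR_out(dB) when the source is at T₀
NF = 40.3 − 29.2 = 11.1 dB

11.1 dB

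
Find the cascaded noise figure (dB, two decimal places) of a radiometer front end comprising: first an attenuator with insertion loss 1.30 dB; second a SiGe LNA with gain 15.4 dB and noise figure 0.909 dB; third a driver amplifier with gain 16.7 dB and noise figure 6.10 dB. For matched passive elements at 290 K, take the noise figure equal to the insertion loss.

2.51 dB

Convert to linear (a loss of L dB is a gain of −L dB): F_i = 10^(NF_i/10), G_i = 10^(G_i,dB/10)
  Stage 1: F_1 = 10^(1.30/10) = 1.349, G_1 = 10^(−1.30/10) = 0.7413
  Stage 2: F_2 = 10^(0.909/10) = 1.233, G_2 = 10^(15.4/10) = 34.67
  Stage 3: F_3 = 10^(6.10/10) = 4.074, G_3 = 10^(16.7/10) = 46.77
Friis cascade:
  F = 1.349 + (1.233 − 1)/0.7413 + (4.074 − 1)/25.70 = 1.783
NF = 10 log₁₀(1.783) = 2.51 dB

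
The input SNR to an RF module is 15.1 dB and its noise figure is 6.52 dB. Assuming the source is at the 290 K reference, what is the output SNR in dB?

8.58 dB

By definition F = SNR_in/SNR_out, so in dB: SNR_out = SNR_in − NF
SNR_out = 15.1 − 6.52 = 8.58 dB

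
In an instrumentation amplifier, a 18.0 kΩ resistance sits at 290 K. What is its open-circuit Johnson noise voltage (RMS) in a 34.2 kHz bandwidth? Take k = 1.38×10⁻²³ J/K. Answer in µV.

V_n = √(4kTRB)
4kTRB = 4 × 1.38×10⁻²³ × 290 × 1.80×10⁴ × 3.42×10⁴ = 9.85×10⁻¹² V²
V_n = √(9.85×10⁻¹²) = 3.14×10⁻⁶ V = 3.14 µV

3.14 µV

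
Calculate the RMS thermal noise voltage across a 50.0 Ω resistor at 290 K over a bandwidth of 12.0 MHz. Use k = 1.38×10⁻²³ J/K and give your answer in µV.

V_n = √(4kTRB)
4kTRB = 4 × 1.38×10⁻²³ × 290 × 5.00×10¹ × 1.20×10⁷ = 9.60×10⁻¹² V²
V_n = √(9.60×10⁻¹²) = 3.10×10⁻⁶ V = 3.10 µV

3.10 µV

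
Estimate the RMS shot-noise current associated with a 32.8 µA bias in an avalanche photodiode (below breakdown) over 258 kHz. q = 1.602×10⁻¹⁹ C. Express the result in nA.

I_n = √(2qI·B)
2qI·B = 2 × 1.602×10⁻¹⁹ × 3.28×10⁻⁵ × 2.58×10⁵ = 2.71×10⁻¹⁸ A²
I_n = √(2.71×10⁻¹⁸) = 1.65×10⁻⁹ A = 1.65 nA

1.65 nA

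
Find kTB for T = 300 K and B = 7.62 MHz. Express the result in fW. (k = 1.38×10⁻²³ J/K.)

P_n = kTB = 1.38×10⁻²³ × 300 × 7.62×10⁶ = 3.15×10⁻¹⁴ W = 31.5 fW

31.5 fW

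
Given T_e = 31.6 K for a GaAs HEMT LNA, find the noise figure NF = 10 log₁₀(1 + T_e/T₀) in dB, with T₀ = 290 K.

0.449 dB

F = 1 + T_e/T₀ = 1 + 31.6/290 = 1.10897
NF = 10 log₁₀(1.10897) = 0.449 dB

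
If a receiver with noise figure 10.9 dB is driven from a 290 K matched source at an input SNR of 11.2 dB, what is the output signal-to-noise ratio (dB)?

By definition F = SNR_in/SNR_out, so in dB: SNR_out = SNR_in − NF
SNR_out = 11.2 − 10.9 = 0.3 dB

0.3 dB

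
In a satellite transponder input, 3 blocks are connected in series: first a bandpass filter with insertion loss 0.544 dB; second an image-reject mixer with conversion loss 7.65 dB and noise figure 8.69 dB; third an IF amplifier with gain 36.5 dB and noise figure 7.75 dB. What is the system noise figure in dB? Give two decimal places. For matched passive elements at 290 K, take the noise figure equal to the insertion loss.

Convert to linear (a loss of L dB is a gain of −L dB): F_i = 10^(NF_i/10), G_i = 10^(G_i,dB/10)
  Stage 1: F_1 = 10^(0.544/10) = 1.133, G_1 = 10^(−0.544/10) = 0.8823
  Stage 2: F_2 = 10^(8.69/10) = 7.396, G_2 = 10^(−7.65/10) = 0.1718
  Stage 3: F_3 = 10^(7.75/10) = 5.957, G_3 = 10^(36.5/10) = 4467
Friis cascade:
  F = 1.133 + (7.396 − 1)/0.8823 + (5.957 − 1)/0.1516 = 41.09
NF = 10 log₁₀(41.09) = 16.14 dB

16.14 dB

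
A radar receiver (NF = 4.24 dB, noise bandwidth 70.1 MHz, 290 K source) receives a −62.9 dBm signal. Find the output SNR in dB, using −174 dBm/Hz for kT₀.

Noise floor: N = −174 + 10 log₁₀(B) + NF
10 log₁₀(7.01×10⁷) = 78.46 dB
N = −174 + 78.46 + 4.24 = −91.30 dBm
SNR = P_sig − N = −62.9 − (−91.30) = 28.40 dB → 28.4 dB

28.4 dB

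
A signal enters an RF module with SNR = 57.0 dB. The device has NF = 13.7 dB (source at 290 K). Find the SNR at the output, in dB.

43.3 dB

By definition F = SNR_in/SNR_out, so in dB: SNR_out = SNR_in − NF
SNR_out = 57.0 − 13.7 = 43.3 dB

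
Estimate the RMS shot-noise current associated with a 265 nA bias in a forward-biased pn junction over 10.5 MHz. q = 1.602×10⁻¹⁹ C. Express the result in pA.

I_n = √(2qI·B)
2qI·B = 2 × 1.602×10⁻¹⁹ × 2.65×10⁻⁷ × 1.05×10⁷ = 8.92×10⁻¹⁹ A²
I_n = √(8.92×10⁻¹⁹) = 9.44×10⁻¹⁰ A = 944 pA

944 pA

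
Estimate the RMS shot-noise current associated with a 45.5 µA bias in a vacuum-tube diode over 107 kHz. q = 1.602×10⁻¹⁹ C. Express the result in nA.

I_n = √(2qI·B)
2qI·B = 2 × 1.602×10⁻¹⁹ × 4.55×10⁻⁵ × 1.07×10⁵ = 1.56×10⁻¹⁸ A²
I_n = √(1.56×10⁻¹⁸) = 1.25×10⁻⁹ A = 1.25 nA

1.25 nA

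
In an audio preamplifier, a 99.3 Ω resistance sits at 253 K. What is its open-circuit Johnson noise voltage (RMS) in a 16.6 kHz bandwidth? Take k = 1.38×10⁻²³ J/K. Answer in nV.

152 nV

V_n = √(4kTRB)
4kTRB = 4 × 1.38×10⁻²³ × 253 × 9.93×10¹ × 1.66×10⁴ = 2.30×10⁻¹⁴ V²
V_n = √(2.30×10⁻¹⁴) = 1.52×10⁻⁷ V = 152 nV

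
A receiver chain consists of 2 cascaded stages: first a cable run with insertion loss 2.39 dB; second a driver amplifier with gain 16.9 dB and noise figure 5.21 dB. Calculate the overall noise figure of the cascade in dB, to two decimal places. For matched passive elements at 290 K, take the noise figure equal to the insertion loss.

Convert to linear (a loss of L dB is a gain of −L dB): F_i = 10^(NF_i/10), G_i = 10^(G_i,dB/10)
  Stage 1: F_1 = 10^(2.39/10) = 1.734, G_1 = 10^(−2.39/10) = 0.5768
  Stage 2: F_2 = 10^(5.21/10) = 3.319, G_2 = 10^(16.9/10) = 48.98
Friis cascade:
  F = 1.734 + (3.319 − 1)/0.5768 = 5.754
NF = 10 log₁₀(5.754) = 7.60 dB

7.60 dB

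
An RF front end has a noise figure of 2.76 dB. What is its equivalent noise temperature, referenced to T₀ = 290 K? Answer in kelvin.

F = 10^(2.76/10) = 1.88799
T_e = (F − 1)·T₀ = (1.88799 − 1) × 290 = 258 K

258 K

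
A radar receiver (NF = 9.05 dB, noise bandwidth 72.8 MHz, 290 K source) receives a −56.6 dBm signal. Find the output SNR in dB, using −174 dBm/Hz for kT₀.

29.7 dB

Noise floor: N = −174 + 10 log₁₀(B) + NF
10 log₁₀(7.28×10⁷) = 78.62 dB
N = −174 + 78.62 + 9.05 = −86.33 dBm
SNR = P_sig − N = −56.6 − (−86.33) = 29.73 dB → 29.7 dB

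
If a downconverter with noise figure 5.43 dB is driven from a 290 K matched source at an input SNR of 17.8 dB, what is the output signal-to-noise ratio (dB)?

By definition F = SNR_in/SNR_out, so in dB: SNR_out = SNR_in − NF
SNR_out = 17.8 − 5.43 = 12.37 dB

12.37 dB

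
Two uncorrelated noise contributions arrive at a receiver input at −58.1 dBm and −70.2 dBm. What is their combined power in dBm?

−57.8 dBm

Convert to linear, add, convert back:
P₁ = 1.55×10⁻⁹ W, P₂ = 9.55×10⁻¹¹ W
P_tot = 1.64×10⁻⁹ W → 10 log₁₀(P_tot / 10⁻³) = −57.8 dBm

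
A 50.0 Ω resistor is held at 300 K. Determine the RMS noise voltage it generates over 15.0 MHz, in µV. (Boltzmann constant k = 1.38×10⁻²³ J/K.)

3.52 µV

V_n = √(4kTRB)
4kTRB = 4 × 1.38×10⁻²³ × 300 × 5.00×10¹ × 1.50×10⁷ = 1.24×10⁻¹¹ V²
V_n = √(1.24×10⁻¹¹) = 3.52×10⁻⁶ V = 3.52 µV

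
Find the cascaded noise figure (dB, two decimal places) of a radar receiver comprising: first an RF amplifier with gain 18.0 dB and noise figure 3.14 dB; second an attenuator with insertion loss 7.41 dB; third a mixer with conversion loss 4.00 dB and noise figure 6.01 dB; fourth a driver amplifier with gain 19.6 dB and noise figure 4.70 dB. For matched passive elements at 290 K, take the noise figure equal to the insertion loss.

4.50 dB

Convert to linear (a loss of L dB is a gain of −L dB): F_i = 10^(NF_i/10), G_i = 10^(G_i,dB/10)
  Stage 1: F_1 = 10^(3.14/10) = 2.061, G_1 = 10^(18.0/10) = 63.10
  Stage 2: F_2 = 10^(7.41/10) = 5.508, G_2 = 10^(−7.41/10) = 0.1816
  Stage 3: F_3 = 10^(6.01/10) = 3.990, G_3 = 10^(−4.00/10) = 0.3981
  Stage 4: F_4 = 10^(4.70/10) = 2.951, G_4 = 10^(19.6/10) = 91.20
Friis cascade:
  F = 2.061 + (5.508 − 1)/63.10 + (3.990 − 1)/11.46 + (2.951 − 1)/4.560 = 2.821
NF = 10 log₁₀(2.821) = 4.50 dB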